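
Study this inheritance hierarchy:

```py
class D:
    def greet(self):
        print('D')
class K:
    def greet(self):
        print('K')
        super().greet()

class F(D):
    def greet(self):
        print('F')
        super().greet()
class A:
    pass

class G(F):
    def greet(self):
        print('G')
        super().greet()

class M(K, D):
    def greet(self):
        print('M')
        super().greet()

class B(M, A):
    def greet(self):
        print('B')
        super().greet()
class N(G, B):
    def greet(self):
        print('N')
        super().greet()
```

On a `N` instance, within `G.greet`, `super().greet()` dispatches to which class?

F

L[N] = N + merge(L[G], L[B], [G B])
  take G:  [G F D object] + [B M K D A object] + [G B]
  take F:  [F D object] + [B M K D A object] + [B]
  take B:  [D object] + [B M K D A object] + [B]
  take M:  [D object] + [M K D A object]
  take K:  [D object] + [K D A object]
  take D:  [D object] + [D A object]
  take A:  [object] + [A object]
  take object:  [object] + [object]
MRO: N G F B M K D A object
super() in G.greet on a N instance goes to the class after G in N's MRO: F.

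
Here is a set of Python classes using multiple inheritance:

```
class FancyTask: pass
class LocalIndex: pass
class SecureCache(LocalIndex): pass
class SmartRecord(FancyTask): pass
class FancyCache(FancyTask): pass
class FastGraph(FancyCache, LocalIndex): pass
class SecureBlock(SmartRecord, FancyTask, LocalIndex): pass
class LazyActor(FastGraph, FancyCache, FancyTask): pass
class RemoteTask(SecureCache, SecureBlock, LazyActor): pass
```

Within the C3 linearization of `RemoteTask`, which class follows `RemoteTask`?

SecureCache

L[RemoteTask] = RemoteTask + merge(L[SecureCache], L[SecureBlock], L[LazyActor], [SecureCache SecureBlock LazyActor])
  take SecureCache:  [SecureCache LocalIndex object] + [SecureBlock SmartRecord FancyTask LocalIndex object] + [LazyActor FastGraph FancyCache FancyTask LocalIndex object] + [SecureCache SecureBlock LazyActor]
  take SecureBlock:  [LocalIndex object] + [SecureBlock SmartRecord FancyTask LocalIndex object] + [LazyActor FastGraph FancyCache FancyTask LocalIndex object] + [SecureBlock LazyActor]
  take SmartRecord:  [LocalIndex object] + [SmartRecord FancyTask LocalIndex object] + [LazyActor FastGraph FancyCache FancyTask LocalIndex object] + [LazyActor]
  take LazyActor:  [LocalIndex object] + [FancyTask LocalIndex object] + [LazyActor FastGraph FancyCache FancyTask LocalIndex object] + [LazyActor]
  take FastGraph:  [LocalIndex object] + [FancyTask LocalIndex object] + [FastGraph FancyCache FancyTask LocalIndex object]
  take FancyCache:  [LocalIndex object] + [FancyTask LocalIndex object] + [FancyCache FancyTask LocalIndex object]
  take FancyTask:  [LocalIndex object] + [FancyTask LocalIndex object] + [FancyTask LocalIndex object]
  take LocalIndex:  [LocalIndex object] + [LocalIndex object] + [LocalIndex object]
  take object:  [object] + [object] + [object]
MRO: RemoteTask SecureCache SecureBlock SmartRecord LazyActor FastGraph FancyCache FancyTask LocalIndex object
RemoteTask is at position 0; next is SecureCache.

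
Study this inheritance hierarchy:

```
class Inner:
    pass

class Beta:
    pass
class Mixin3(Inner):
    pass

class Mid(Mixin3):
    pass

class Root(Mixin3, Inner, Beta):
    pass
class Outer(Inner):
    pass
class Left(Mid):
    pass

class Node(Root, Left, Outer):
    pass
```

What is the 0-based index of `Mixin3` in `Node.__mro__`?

L[Node] = Node + merge(L[Root], L[Left], L[Outer], [Root Left Outer])
  take Root:  [Root Mixin3 Inner Beta object] + [Left Mid Mixin3 Inner object] + [Outer Inner object] + [Root Left Outer]
  take Left:  [Mixin3 Inner Beta object] + [Left Mid Mixin3 Inner object] + [Outer Inner object] + [Left Outer]
  take Mid:  [Mixin3 Inner Beta object] + [Mid Mixin3 Inner object] + [Outer Inner object] + [Outer]
  take Mixin3:  [Mixin3 Inner Beta object] + [Mixin3 Inner object] + [Outer Inner object] + [Outer]
  take Outer:  [Inner Beta object] + [Inner object] + [Outer Inner object] + [Outer]
  take Inner:  [Inner Beta object] + [Inner object] + [Inner object]
  take Beta:  [Beta object] + [object] + [object]
  take object:  [object] + [object] + [object]
MRO: Node Root Left Mid Mixin3 Outer Inner Beta object
Mixin3 sits at index 4.

4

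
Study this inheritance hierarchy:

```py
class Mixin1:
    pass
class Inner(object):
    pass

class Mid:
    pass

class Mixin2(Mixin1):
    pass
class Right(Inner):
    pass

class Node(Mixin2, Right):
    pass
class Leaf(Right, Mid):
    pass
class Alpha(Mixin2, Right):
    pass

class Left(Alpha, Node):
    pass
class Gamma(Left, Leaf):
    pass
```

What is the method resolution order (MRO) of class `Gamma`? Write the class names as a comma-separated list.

L[Gamma] = Gamma + merge(L[Left], L[Leaf], [Left Leaf])
  take Left:  [Left Alpha Node Mixin2 Mixin1 Right Inner object] + [Leaf Right Inner Mid object] + [Left Leaf]
  take Alpha:  [Alpha Node Mixin2 Mixin1 Right Inner object] + [Leaf Right Inner Mid object] + [Leaf]
  take Node:  [Node Mixin2 Mixin1 Right Inner object] + [Leaf Right Inner Mid object] + [Leaf]
  take Mixin2:  [Mixin2 Mixin1 Right Inner object] + [Leaf Right Inner Mid object] + [Leaf]
  take Mixin1:  [Mixin1 Right Inner object] + [Leaf Right Inner Mid object] + [Leaf]
  take Leaf:  [Right Inner object] + [Leaf Right Inner Mid object] + [Leaf]
  take Right:  [Right Inner object] + [Right Inner Mid object]
  take Inner:  [Inner object] + [Inner Mid object]
  take Mid:  [object] + [Mid object]
  take object:  [object] + [object]

Gamma, Left, Alpha, Node, Mixin2, Mixin1, Leaf, Right, Inner, Mid, object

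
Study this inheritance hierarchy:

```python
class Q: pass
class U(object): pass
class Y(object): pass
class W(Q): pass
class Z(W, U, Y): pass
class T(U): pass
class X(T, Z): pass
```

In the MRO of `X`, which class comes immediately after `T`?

Z

L[X] = X + merge(L[T], L[Z], [T Z])
  take T:  [T U object] + [Z W Q U Y object] + [T Z]
  take Z:  [U object] + [Z W Q U Y object] + [Z]
  take W:  [U object] + [W Q U Y object]
  take Q:  [U object] + [Q U Y object]
  take U:  [U object] + [U Y object]
  take Y:  [object] + [Y object]
  take object:  [object] + [object]
MRO: X T Z W Q U Y object
T is at position 1; next is Z.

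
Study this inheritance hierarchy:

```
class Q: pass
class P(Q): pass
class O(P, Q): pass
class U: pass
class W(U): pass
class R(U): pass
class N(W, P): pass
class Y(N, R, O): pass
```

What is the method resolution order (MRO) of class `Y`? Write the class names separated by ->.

Y -> N -> W -> R -> U -> O -> P -> Q -> object

L[Y] = Y + merge(L[N], L[R], L[O], [N R O])
  take N:  [N W U P Q object] + [R U object] + [O P Q object] + [N R O]
  take W:  [W U P Q object] + [R U object] + [O P Q object] + [R O]
  take R:  [U P Q object] + [R U object] + [O P Q object] + [R O]
  take U:  [U P Q object] + [U object] + [O P Q object] + [O]
  take O:  [P Q object] + [object] + [O P Q object] + [O]
  take P:  [P Q object] + [object] + [P Q object]
  take Q:  [Q object] + [object] + [Q object]
  take object:  [object] + [object] + [object]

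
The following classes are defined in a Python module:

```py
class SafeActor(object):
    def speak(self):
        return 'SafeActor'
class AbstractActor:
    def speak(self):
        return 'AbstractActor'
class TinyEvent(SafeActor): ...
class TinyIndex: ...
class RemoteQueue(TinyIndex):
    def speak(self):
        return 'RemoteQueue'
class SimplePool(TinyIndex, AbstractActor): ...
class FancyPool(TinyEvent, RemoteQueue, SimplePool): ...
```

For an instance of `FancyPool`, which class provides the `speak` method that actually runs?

SafeActor

L[FancyPool] = FancyPool + merge(L[TinyEvent], L[RemoteQueue], L[SimplePool], [TinyEvent RemoteQueue SimplePool])
  take TinyEvent:  [TinyEvent SafeActor object] + [RemoteQueue TinyIndex object] + [SimplePool TinyIndex AbstractActor object] + [TinyEvent RemoteQueue SimplePool]
  take SafeActor:  [SafeActor object] + [RemoteQueue TinyIndex object] + [SimplePool TinyIndex AbstractActor object] + [RemoteQueue SimplePool]
  take RemoteQueue:  [object] + [RemoteQueue TinyIndex object] + [SimplePool TinyIndex AbstractActor object] + [RemoteQueue SimplePool]
  take SimplePool:  [object] + [TinyIndex object] + [SimplePool TinyIndex AbstractActor object] + [SimplePool]
  take TinyIndex:  [object] + [TinyIndex object] + [TinyIndex AbstractActor object]
  take AbstractActor:  [object] + [object] + [AbstractActor object]
  take object:  [object] + [object] + [object]
MRO: FancyPool TinyEvent SafeActor RemoteQueue SimplePool TinyIndex AbstractActor object
speak is defined in: AbstractActor, RemoteQueue, SafeActor. First along the MRO is SafeActor.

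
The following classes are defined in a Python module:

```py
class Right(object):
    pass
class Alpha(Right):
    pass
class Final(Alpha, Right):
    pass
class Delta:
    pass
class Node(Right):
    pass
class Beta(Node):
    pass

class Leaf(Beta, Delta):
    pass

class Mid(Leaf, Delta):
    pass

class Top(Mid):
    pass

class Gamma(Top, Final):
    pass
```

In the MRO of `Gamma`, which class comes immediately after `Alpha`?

L[Gamma] = Gamma + merge(L[Top], L[Final], [Top Final])
  take Top:  [Top Mid Leaf Beta Node Right Delta object] + [Final Alpha Right object] + [Top Final]
  take Mid:  [Mid Leaf Beta Node Right Delta object] + [Final Alpha Right object] + [Final]
  take Leaf:  [Leaf Beta Node Right Delta object] + [Final Alpha Right object] + [Final]
  take Beta:  [Beta Node Right Delta object] + [Final Alpha Right object] + [Final]
  take Node:  [Node Right Delta object] + [Final Alpha Right object] + [Final]
  take Final:  [Right Delta object] + [Final Alpha Right object] + [Final]
  take Alpha:  [Right Delta object] + [Alpha Right object]
  take Right:  [Right Delta object] + [Right object]
  take Delta:  [Delta object] + [object]
  take object:  [object] + [object]
MRO: Gamma Top Mid Leaf Beta Node Final Alpha Right Delta object
Alpha is at position 7; next is Right.

Right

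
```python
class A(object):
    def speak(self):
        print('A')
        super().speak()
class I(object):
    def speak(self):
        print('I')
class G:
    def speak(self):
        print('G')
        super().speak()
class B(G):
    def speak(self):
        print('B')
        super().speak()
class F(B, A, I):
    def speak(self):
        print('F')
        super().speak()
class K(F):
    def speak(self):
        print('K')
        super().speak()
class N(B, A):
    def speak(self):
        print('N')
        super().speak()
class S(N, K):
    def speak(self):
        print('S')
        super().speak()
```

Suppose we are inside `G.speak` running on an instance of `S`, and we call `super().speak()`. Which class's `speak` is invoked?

A

L[S] = S + merge(L[N], L[K], [N K])
  take N:  [N B G A object] + [K F B G A I object] + [N K]
  take K:  [B G A object] + [K F B G A I object] + [K]
  take F:  [B G A object] + [F B G A I object]
  take B:  [B G A object] + [B G A I object]
  take G:  [G A object] + [G A I object]
  take A:  [A object] + [A I object]
  take I:  [object] + [I object]
  take object:  [object] + [object]
MRO: S N K F B G A I object
super() in G.speak on a S instance goes to the class after G in S's MRO: A.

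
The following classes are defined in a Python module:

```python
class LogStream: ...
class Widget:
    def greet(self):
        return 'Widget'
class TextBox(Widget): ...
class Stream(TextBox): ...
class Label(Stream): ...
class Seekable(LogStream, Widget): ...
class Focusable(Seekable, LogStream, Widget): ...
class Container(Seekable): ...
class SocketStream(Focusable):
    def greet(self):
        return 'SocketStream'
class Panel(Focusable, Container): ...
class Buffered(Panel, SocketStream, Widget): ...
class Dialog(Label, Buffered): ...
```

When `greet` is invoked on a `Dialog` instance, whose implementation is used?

SocketStream

L[Dialog] = Dialog + merge(L[Label], L[Buffered], [Label Buffered])
  take Label:  [Label Stream TextBox Widget object] + [Buffered Panel SocketStream Focusable Container Seekable LogStream Widget object] + [Label Buffered]
  take Stream:  [Stream TextBox Widget object] + [Buffered Panel SocketStream Focusable Container Seekable LogStream Widget object] + [Buffered]
  take TextBox:  [TextBox Widget object] + [Buffered Panel SocketStream Focusable Container Seekable LogStream Widget object] + [Buffered]
  take Buffered:  [Widget object] + [Buffered Panel SocketStream Focusable Container Seekable LogStream Widget object] + [Buffered]
  take Panel:  [Widget object] + [Panel SocketStream Focusable Container Seekable LogStream Widget object]
  take SocketStream:  [Widget object] + [SocketStream Focusable Container Seekable LogStream Widget object]
  take Focusable:  [Widget object] + [Focusable Container Seekable LogStream Widget object]
  take Container:  [Widget object] + [Container Seekable LogStream Widget object]
  take Seekable:  [Widget object] + [Seekable LogStream Widget object]
  take LogStream:  [Widget object] + [LogStream Widget object]
  take Widget:  [Widget object] + [Widget object]
  take object:  [object] + [object]
MRO: Dialog Label Stream TextBox Buffered Panel SocketStream Focusable Container Seekable LogStream Widget object
greet is defined in: SocketStream, Widget. First along the MRO is SocketStream.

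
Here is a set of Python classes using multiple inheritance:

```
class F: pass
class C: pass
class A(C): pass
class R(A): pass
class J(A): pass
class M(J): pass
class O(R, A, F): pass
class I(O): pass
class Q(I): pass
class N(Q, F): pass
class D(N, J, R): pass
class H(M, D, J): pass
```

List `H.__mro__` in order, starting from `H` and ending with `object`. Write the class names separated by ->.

L[H] = H + merge(L[M], L[D], L[J], [M D J])
  take M:  [M J A C object] + [D N Q I O J R A C F object] + [J A C object] + [M D J]
  take D:  [J A C object] + [D N Q I O J R A C F object] + [J A C object] + [D J]
  take N:  [J A C object] + [N Q I O J R A C F object] + [J A C object] + [J]
  take Q:  [J A C object] + [Q I O J R A C F object] + [J A C object] + [J]
  take I:  [J A C object] + [I O J R A C F object] + [J A C object] + [J]
  take O:  [J A C object] + [O J R A C F object] + [J A C object] + [J]
  take J:  [J A C object] + [J R A C F object] + [J A C object] + [J]
  take R:  [A C object] + [R A C F object] + [A C object]
  take A:  [A C object] + [A C F object] + [A C object]
  take C:  [C object] + [C F object] + [C object]
  take F:  [object] + [F object] + [object]
  take object:  [object] + [object] + [object]

H -> M -> D -> N -> Q -> I -> O -> J -> R -> A -> C -> F -> object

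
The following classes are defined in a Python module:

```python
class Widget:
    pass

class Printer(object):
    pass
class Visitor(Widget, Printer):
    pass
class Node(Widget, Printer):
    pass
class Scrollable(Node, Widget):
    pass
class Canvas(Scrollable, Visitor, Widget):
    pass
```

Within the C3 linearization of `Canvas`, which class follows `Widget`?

L[Canvas] = Canvas + merge(L[Scrollable], L[Visitor], L[Widget], [Scrollable Visitor Widget])
  take Scrollable:  [Scrollable Node Widget Printer object] + [Visitor Widget Printer object] + [Widget object] + [Scrollable Visitor Widget]
  take Node:  [Node Widget Printer object] + [Visitor Widget Printer object] + [Widget object] + [Visitor Widget]
  take Visitor:  [Widget Printer object] + [Visitor Widget Printer object] + [Widget object] + [Visitor Widget]
  take Widget:  [Widget Printer object] + [Widget Printer object] + [Widget object] + [Widget]
  take Printer:  [Printer object] + [Printer object] + [object]
  take object:  [object] + [object] + [object]
MRO: Canvas Scrollable Node Visitor Widget Printer object
Widget is at position 4; next is Printer.

Printer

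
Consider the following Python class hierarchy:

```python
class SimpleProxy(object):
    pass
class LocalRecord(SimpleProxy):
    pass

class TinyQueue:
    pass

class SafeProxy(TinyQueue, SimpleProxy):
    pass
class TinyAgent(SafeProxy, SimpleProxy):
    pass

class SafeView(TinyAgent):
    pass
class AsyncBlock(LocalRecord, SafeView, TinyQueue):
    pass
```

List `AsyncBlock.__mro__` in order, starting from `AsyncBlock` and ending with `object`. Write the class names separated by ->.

L[AsyncBlock] = AsyncBlock + merge(L[LocalRecord], L[SafeView], L[TinyQueue], [LocalRecord SafeView TinyQueue])
  take LocalRecord:  [LocalRecord SimpleProxy object] + [SafeView TinyAgent SafeProxy TinyQueue SimpleProxy object] + [TinyQueue object] + [LocalRecord SafeView TinyQueue]
  take SafeView:  [SimpleProxy object] + [SafeView TinyAgent SafeProxy TinyQueue SimpleProxy object] + [TinyQueue object] + [SafeView TinyQueue]
  take TinyAgent:  [SimpleProxy object] + [TinyAgent SafeProxy TinyQueue SimpleProxy object] + [TinyQueue object] + [TinyQueue]
  take SafeProxy:  [SimpleProxy object] + [SafeProxy TinyQueue SimpleProxy object] + [TinyQueue object] + [TinyQueue]
  take TinyQueue:  [SimpleProxy object] + [TinyQueue SimpleProxy object] + [TinyQueue object] + [TinyQueue]
  take SimpleProxy:  [SimpleProxy object] + [SimpleProxy object] + [object]
  take object:  [object] + [object] + [object]

AsyncBlock -> LocalRecord -> SafeView -> TinyAgent -> SafeProxy -> TinyQueue -> SimpleProxy -> object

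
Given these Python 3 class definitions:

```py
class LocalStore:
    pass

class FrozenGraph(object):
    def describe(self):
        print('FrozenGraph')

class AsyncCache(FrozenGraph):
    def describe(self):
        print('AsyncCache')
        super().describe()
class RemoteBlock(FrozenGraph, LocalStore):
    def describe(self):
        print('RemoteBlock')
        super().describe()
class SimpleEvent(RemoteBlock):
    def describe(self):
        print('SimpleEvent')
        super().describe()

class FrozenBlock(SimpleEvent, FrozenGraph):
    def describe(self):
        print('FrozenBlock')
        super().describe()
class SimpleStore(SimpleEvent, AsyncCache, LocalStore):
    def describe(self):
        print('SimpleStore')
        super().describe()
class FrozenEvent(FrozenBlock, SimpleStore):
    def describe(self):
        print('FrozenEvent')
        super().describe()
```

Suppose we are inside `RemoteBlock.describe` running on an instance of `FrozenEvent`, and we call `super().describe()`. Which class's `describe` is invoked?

AsyncCache

L[FrozenEvent] = FrozenEvent + merge(L[FrozenBlock], L[SimpleStore], [FrozenBlock SimpleStore])
  take FrozenBlock:  [FrozenBlock SimpleEvent RemoteBlock FrozenGraph LocalStore object] + [SimpleStore SimpleEvent RemoteBlock AsyncCache FrozenGraph LocalStore object] + [FrozenBlock SimpleStore]
  take SimpleStore:  [SimpleEvent RemoteBlock FrozenGraph LocalStore object] + [SimpleStore SimpleEvent RemoteBlock AsyncCache FrozenGraph LocalStore object] + [SimpleStore]
  take SimpleEvent:  [SimpleEvent RemoteBlock FrozenGraph LocalStore object] + [SimpleEvent RemoteBlock AsyncCache FrozenGraph LocalStore object]
  take RemoteBlock:  [RemoteBlock FrozenGraph LocalStore object] + [RemoteBlock AsyncCache FrozenGraph LocalStore object]
  take AsyncCache:  [FrozenGraph LocalStore object] + [AsyncCache FrozenGraph LocalStore object]
  take FrozenGraph:  [FrozenGraph LocalStore object] + [FrozenGraph LocalStore object]
  take LocalStore:  [LocalStore object] + [LocalStore object]
  take object:  [object] + [object]
MRO: FrozenEvent FrozenBlock SimpleStore SimpleEvent RemoteBlock AsyncCache FrozenGraph LocalStore object
super() in RemoteBlock.describe on a FrozenEvent instance goes to the class after RemoteBlock in FrozenEvent's MRO: AsyncCache.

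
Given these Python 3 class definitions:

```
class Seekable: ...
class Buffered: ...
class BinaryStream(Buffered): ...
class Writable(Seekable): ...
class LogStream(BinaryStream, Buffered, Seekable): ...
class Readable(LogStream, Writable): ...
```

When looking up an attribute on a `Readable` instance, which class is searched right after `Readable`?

LogStream

L[Readable] = Readable + merge(L[LogStream], L[Writable], [LogStream Writable])
  take LogStream:  [LogStream BinaryStream Buffered Seekable object] + [Writable Seekable object] + [LogStream Writable]
  take BinaryStream:  [BinaryStream Buffered Seekable object] + [Writable Seekable object] + [Writable]
  take Buffered:  [Buffered Seekable object] + [Writable Seekable object] + [Writable]
  take Writable:  [Seekable object] + [Writable Seekable object] + [Writable]
  take Seekable:  [Seekable object] + [Seekable object]
  take object:  [object] + [object]
MRO: Readable LogStream BinaryStream Buffered Writable Seekable object
Readable is at position 0; next is LogStream.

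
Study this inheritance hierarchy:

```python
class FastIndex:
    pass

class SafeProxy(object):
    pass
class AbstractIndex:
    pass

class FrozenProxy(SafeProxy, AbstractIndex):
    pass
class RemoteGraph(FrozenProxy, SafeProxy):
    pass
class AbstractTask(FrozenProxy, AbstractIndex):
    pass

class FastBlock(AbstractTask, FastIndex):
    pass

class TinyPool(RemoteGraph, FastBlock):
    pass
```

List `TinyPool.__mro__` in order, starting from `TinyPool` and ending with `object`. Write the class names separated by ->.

L[TinyPool] = TinyPool + merge(L[RemoteGraph], L[FastBlock], [RemoteGraph FastBlock])
  take RemoteGraph:  [RemoteGraph FrozenProxy SafeProxy AbstractIndex object] + [FastBlock AbstractTask FrozenProxy SafeProxy AbstractIndex FastIndex object] + [RemoteGraph FastBlock]
  take FastBlock:  [FrozenProxy SafeProxy AbstractIndex object] + [FastBlock AbstractTask FrozenProxy SafeProxy AbstractIndex FastIndex object] + [FastBlock]
  take AbstractTask:  [FrozenProxy SafeProxy AbstractIndex object] + [AbstractTask FrozenProxy SafeProxy AbstractIndex FastIndex object]
  take FrozenProxy:  [FrozenProxy SafeProxy AbstractIndex object] + [FrozenProxy SafeProxy AbstractIndex FastIndex object]
  take SafeProxy:  [SafeProxy AbstractIndex object] + [SafeProxy AbstractIndex FastIndex object]
  take AbstractIndex:  [AbstractIndex object] + [AbstractIndex FastIndex object]
  take FastIndex:  [object] + [FastIndex object]
  take object:  [object] + [object]

TinyPool -> RemoteGraph -> FastBlock -> AbstractTask -> FrozenProxy -> SafeProxy -> AbstractIndex -> FastIndex -> object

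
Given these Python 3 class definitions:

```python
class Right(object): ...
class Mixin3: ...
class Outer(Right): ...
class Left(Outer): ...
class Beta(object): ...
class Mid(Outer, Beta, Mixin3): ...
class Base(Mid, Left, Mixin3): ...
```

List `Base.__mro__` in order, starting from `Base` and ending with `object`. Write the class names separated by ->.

Base -> Mid -> Left -> Outer -> Right -> Beta -> Mixin3 -> object

L[Base] = Base + merge(L[Mid], L[Left], L[Mixin3], [Mid Left Mixin3])
  take Mid:  [Mid Outer Right Beta Mixin3 object] + [Left Outer Right object] + [Mixin3 object] + [Mid Left Mixin3]
  take Left:  [Outer Right Beta Mixin3 object] + [Left Outer Right object] + [Mixin3 object] + [Left Mixin3]
  take Outer:  [Outer Right Beta Mixin3 object] + [Outer Right object] + [Mixin3 object] + [Mixin3]
  take Right:  [Right Beta Mixin3 object] + [Right object] + [Mixin3 object] + [Mixin3]
  take Beta:  [Beta Mixin3 object] + [object] + [Mixin3 object] + [Mixin3]
  take Mixin3:  [Mixin3 object] + [object] + [Mixin3 object] + [Mixin3]
  take object:  [object] + [object] + [object]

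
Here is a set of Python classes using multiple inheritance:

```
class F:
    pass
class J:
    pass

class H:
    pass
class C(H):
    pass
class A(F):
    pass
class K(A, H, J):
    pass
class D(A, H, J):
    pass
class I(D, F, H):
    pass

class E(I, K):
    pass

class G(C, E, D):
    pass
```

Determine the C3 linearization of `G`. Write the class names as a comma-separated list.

L[G] = G + merge(L[C], L[E], L[D], [C E D])
  take C:  [C H object] + [E I D K A F H J object] + [D A F H J object] + [C E D]
  take E:  [H object] + [E I D K A F H J object] + [D A F H J object] + [E D]
  take I:  [H object] + [I D K A F H J object] + [D A F H J object] + [D]
  take D:  [H object] + [D K A F H J object] + [D A F H J object] + [D]
  take K:  [H object] + [K A F H J object] + [A F H J object]
  take A:  [H object] + [A F H J object] + [A F H J object]
  take F:  [H object] + [F H J object] + [F H J object]
  take H:  [H object] + [H J object] + [H J object]
  take J:  [object] + [J object] + [J object]
  take object:  [object] + [object] + [object]

G, C, E, I, D, K, A, F, H, J, object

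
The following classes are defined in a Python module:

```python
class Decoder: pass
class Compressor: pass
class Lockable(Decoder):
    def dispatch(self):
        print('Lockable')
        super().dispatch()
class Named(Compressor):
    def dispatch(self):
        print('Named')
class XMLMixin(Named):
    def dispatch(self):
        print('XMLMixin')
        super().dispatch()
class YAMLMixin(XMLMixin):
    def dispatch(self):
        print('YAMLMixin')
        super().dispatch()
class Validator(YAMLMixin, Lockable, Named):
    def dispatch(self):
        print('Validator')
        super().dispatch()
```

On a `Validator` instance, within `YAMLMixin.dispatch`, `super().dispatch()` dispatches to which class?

L[Validator] = Validator + merge(L[YAMLMixin], L[Lockable], L[Named], [YAMLMixin Lockable Named])
  take YAMLMixin:  [YAMLMixin XMLMixin Named Compressor object] + [Lockable Decoder object] + [Named Compressor object] + [YAMLMixin Lockable Named]
  take XMLMixin:  [XMLMixin Named Compressor object] + [Lockable Decoder object] + [Named Compressor object] + [Lockable Named]
  take Lockable:  [Named Compressor object] + [Lockable Decoder object] + [Named Compressor object] + [Lockable Named]
  take Named:  [Named Compressor object] + [Decoder object] + [Named Compressor object] + [Named]
  take Compressor:  [Compressor object] + [Decoder object] + [Compressor object]
  take Decoder:  [object] + [Decoder object] + [object]
  take object:  [object] + [object] + [object]
MRO: Validator YAMLMixin XMLMixin Lockable Named Compressor Decoder object
super() in YAMLMixin.dispatch on a Validator instance goes to the class after YAMLMixin in Validator's MRO: XMLMixin.

XMLMixin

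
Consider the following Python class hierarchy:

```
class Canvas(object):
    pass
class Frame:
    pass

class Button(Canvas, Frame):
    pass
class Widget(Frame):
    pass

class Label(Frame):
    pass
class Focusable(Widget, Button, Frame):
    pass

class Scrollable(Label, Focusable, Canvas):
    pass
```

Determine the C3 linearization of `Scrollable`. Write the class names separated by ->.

L[Scrollable] = Scrollable + merge(L[Label], L[Focusable], L[Canvas], [Label Focusable Canvas])
  take Label:  [Label Frame object] + [Focusable Widget Button Canvas Frame object] + [Canvas object] + [Label Focusable Canvas]
  take Focusable:  [Frame object] + [Focusable Widget Button Canvas Frame object] + [Canvas object] + [Focusable Canvas]
  take Widget:  [Frame object] + [Widget Button Canvas Frame object] + [Canvas object] + [Canvas]
  take Button:  [Frame object] + [Button Canvas Frame object] + [Canvas object] + [Canvas]
  take Canvas:  [Frame object] + [Canvas Frame object] + [Canvas object] + [Canvas]
  take Frame:  [Frame object] + [Frame object] + [object]
  take object:  [object] + [object] + [object]

Scrollable -> Label -> Focusable -> Widget -> Button -> Canvas -> Frame -> object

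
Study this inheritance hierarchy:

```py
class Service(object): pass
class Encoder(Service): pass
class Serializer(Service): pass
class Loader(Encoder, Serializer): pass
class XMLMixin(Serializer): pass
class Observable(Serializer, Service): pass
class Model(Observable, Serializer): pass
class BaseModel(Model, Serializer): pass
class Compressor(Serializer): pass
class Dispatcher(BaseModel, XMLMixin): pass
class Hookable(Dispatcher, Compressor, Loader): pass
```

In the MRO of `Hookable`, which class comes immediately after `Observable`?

XMLMixin

L[Hookable] = Hookable + merge(L[Dispatcher], L[Compressor], L[Loader], [Dispatcher Compressor Loader])
  take Dispatcher:  [Dispatcher BaseModel Model Observable XMLMixin Serializer Service object] + [Compressor Serializer Service object] + [Loader Encoder Serializer Service object] + [Dispatcher Compressor Loader]
  take BaseModel:  [BaseModel Model Observable XMLMixin Serializer Service object] + [Compressor Serializer Service object] + [Loader Encoder Serializer Service object] + [Compressor Loader]
  take Model:  [Model Observable XMLMixin Serializer Service object] + [Compressor Serializer Service object] + [Loader Encoder Serializer Service object] + [Compressor Loader]
  take Observable:  [Observable XMLMixin Serializer Service object] + [Compressor Serializer Service object] + [Loader Encoder Serializer Service object] + [Compressor Loader]
  take XMLMixin:  [XMLMixin Serializer Service object] + [Compressor Serializer Service object] + [Loader Encoder Serializer Service object] + [Compressor Loader]
  take Compressor:  [Serializer Service object] + [Compressor Serializer Service object] + [Loader Encoder Serializer Service object] + [Compressor Loader]
  take Loader:  [Serializer Service object] + [Serializer Service object] + [Loader Encoder Serializer Service object] + [Loader]
  take Encoder:  [Serializer Service object] + [Serializer Service object] + [Encoder Serializer Service object]
  take Serializer:  [Serializer Service object] + [Serializer Service object] + [Serializer Service object]
  take Service:  [Service object] + [Service object] + [Service object]
  take object:  [object] + [object] + [object]
MRO: Hookable Dispatcher BaseModel Model Observable XMLMixin Compressor Loader Encoder Serializer Service object
Observable is at position 4; next is XMLMixin.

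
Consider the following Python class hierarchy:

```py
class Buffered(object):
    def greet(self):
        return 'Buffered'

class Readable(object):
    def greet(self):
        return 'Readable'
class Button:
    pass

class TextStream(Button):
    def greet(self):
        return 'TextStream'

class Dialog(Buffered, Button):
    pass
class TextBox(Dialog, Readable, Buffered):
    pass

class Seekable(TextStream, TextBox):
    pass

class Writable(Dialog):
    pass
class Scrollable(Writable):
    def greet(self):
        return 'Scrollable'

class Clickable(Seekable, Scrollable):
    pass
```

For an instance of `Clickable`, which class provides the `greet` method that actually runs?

TextStream

L[Clickable] = Clickable + merge(L[Seekable], L[Scrollable], [Seekable Scrollable])
  take Seekable:  [Seekable TextStream TextBox Dialog Readable Buffered Button object] + [Scrollable Writable Dialog Buffered Button object] + [Seekable Scrollable]
  take TextStream:  [TextStream TextBox Dialog Readable Buffered Button object] + [Scrollable Writable Dialog Buffered Button object] + [Scrollable]
  take TextBox:  [TextBox Dialog Readable Buffered Button object] + [Scrollable Writable Dialog Buffered Button object] + [Scrollable]
  take Scrollable:  [Dialog Readable Buffered Button object] + [Scrollable Writable Dialog Buffered Button object] + [Scrollable]
  take Writable:  [Dialog Readable Buffered Button object] + [Writable Dialog Buffered Button object]
  take Dialog:  [Dialog Readable Buffered Button object] + [Dialog Buffered Button object]
  take Readable:  [Readable Buffered Button object] + [Buffered Button object]
  take Buffered:  [Buffered Button object] + [Buffered Button object]
  take Button:  [Button object] + [Button object]
  take object:  [object] + [object]
MRO: Clickable Seekable TextStream TextBox Scrollable Writable Dialog Readable Buffered Button object
greet is defined in: Buffered, Readable, Scrollable, TextStream. First along the MRO is TextStream.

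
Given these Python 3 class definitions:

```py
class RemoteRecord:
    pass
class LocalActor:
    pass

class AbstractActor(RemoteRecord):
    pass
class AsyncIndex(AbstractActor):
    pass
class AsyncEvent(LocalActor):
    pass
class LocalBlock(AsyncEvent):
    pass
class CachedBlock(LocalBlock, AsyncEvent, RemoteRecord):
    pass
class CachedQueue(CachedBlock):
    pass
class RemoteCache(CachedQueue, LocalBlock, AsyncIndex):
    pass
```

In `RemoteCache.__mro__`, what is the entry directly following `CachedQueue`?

L[RemoteCache] = RemoteCache + merge(L[CachedQueue], L[LocalBlock], L[AsyncIndex], [CachedQueue LocalBlock AsyncIndex])
  take CachedQueue:  [CachedQueue CachedBlock LocalBlock AsyncEvent LocalActor RemoteRecord object] + [LocalBlock AsyncEvent LocalActor object] + [AsyncIndex AbstractActor RemoteRecord object] + [CachedQueue LocalBlock AsyncIndex]
  take CachedBlock:  [CachedBlock LocalBlock AsyncEvent LocalActor RemoteRecord object] + [LocalBlock AsyncEvent LocalActor object] + [AsyncIndex AbstractActor RemoteRecord object] + [LocalBlock AsyncIndex]
  take LocalBlock:  [LocalBlock AsyncEvent LocalActor RemoteRecord object] + [LocalBlock AsyncEvent LocalActor object] + [AsyncIndex AbstractActor RemoteRecord object] + [LocalBlock AsyncIndex]
  take AsyncEvent:  [AsyncEvent LocalActor RemoteRecord object] + [AsyncEvent LocalActor object] + [AsyncIndex AbstractActor RemoteRecord object] + [AsyncIndex]
  take LocalActor:  [LocalActor RemoteRecord object] + [LocalActor object] + [AsyncIndex AbstractActor RemoteRecord object] + [AsyncIndex]
  take AsyncIndex:  [RemoteRecord object] + [object] + [AsyncIndex AbstractActor RemoteRecord object] + [AsyncIndex]
  take AbstractActor:  [RemoteRecord object] + [object] + [AbstractActor RemoteRecord object]
  take RemoteRecord:  [RemoteRecord object] + [object] + [RemoteRecord object]
  take object:  [object] + [object] + [object]
MRO: RemoteCache CachedQueue CachedBlock LocalBlock AsyncEvent LocalActor AsyncIndex AbstractActor RemoteRecord object
CachedQueue is at position 1; next is CachedBlock.

CachedBlock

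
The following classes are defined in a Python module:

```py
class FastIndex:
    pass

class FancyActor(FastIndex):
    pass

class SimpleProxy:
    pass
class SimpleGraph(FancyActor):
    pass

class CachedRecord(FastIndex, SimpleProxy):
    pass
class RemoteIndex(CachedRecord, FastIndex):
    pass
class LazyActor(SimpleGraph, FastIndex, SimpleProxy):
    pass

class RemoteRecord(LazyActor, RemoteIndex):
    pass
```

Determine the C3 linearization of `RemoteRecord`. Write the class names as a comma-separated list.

RemoteRecord, LazyActor, SimpleGraph, FancyActor, RemoteIndex, CachedRecord, FastIndex, SimpleProxy, object

L[RemoteRecord] = RemoteRecord + merge(L[LazyActor], L[RemoteIndex], [LazyActor RemoteIndex])
  take LazyActor:  [LazyActor SimpleGraph FancyActor FastIndex SimpleProxy object] + [RemoteIndex CachedRecord FastIndex SimpleProxy object] + [LazyActor RemoteIndex]
  take SimpleGraph:  [SimpleGraph FancyActor FastIndex SimpleProxy object] + [RemoteIndex CachedRecord FastIndex SimpleProxy object] + [RemoteIndex]
  take FancyActor:  [FancyActor FastIndex SimpleProxy object] + [RemoteIndex CachedRecord FastIndex SimpleProxy object] + [RemoteIndex]
  take RemoteIndex:  [FastIndex SimpleProxy object] + [RemoteIndex CachedRecord FastIndex SimpleProxy object] + [RemoteIndex]
  take CachedRecord:  [FastIndex SimpleProxy object] + [CachedRecord FastIndex SimpleProxy object]
  take FastIndex:  [FastIndex SimpleProxy object] + [FastIndex SimpleProxy object]
  take SimpleProxy:  [SimpleProxy object] + [SimpleProxy object]
  take object:  [object] + [object]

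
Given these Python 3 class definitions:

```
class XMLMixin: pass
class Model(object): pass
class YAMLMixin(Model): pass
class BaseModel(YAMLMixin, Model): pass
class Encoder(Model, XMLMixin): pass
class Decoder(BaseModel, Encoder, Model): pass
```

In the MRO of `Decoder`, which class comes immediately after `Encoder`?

L[Decoder] = Decoder + merge(L[BaseModel], L[Encoder], L[Model], [BaseModel Encoder Model])
  take BaseModel:  [BaseModel YAMLMixin Model object] + [Encoder Model XMLMixin object] + [Model object] + [BaseModel Encoder Model]
  take YAMLMixin:  [YAMLMixin Model object] + [Encoder Model XMLMixin object] + [Model object] + [Encoder Model]
  take Encoder:  [Model object] + [Encoder Model XMLMixin object] + [Model object] + [Encoder Model]
  take Model:  [Model object] + [Model XMLMixin object] + [Model object] + [Model]
  take XMLMixin:  [object] + [XMLMixin object] + [object]
  take object:  [object] + [object] + [object]
MRO: Decoder BaseModel YAMLMixin Encoder Model XMLMixin object
Encoder is at position 3; next is Model.

Model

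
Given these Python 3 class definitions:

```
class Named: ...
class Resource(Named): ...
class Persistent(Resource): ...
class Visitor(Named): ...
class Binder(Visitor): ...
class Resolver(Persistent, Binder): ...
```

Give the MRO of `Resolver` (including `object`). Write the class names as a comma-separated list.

L[Resolver] = Resolver + merge(L[Persistent], L[Binder], [Persistent Binder])
  take Persistent:  [Persistent Resource Named object] + [Binder Visitor Named object] + [Persistent Binder]
  take Resource:  [Resource Named object] + [Binder Visitor Named object] + [Binder]
  take Binder:  [Named object] + [Binder Visitor Named object] + [Binder]
  take Visitor:  [Named object] + [Visitor Named object]
  take Named:  [Named object] + [Named object]
  take object:  [object] + [object]

Resolver, Persistent, Resource, Binder, Visitor, Named, object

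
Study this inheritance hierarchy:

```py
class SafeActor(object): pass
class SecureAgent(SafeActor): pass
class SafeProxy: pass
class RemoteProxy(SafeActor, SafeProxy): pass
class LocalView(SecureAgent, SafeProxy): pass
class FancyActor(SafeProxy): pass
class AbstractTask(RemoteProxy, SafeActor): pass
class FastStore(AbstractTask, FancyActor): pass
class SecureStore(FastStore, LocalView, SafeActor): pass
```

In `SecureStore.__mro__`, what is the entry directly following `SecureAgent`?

L[SecureStore] = SecureStore + merge(L[FastStore], L[LocalView], L[SafeActor], [FastStore LocalView SafeActor])
  take FastStore:  [FastStore AbstractTask RemoteProxy SafeActor FancyActor SafeProxy object] + [LocalView SecureAgent SafeActor SafeProxy object] + [SafeActor object] + [FastStore LocalView SafeActor]
  take AbstractTask:  [AbstractTask RemoteProxy SafeActor FancyActor SafeProxy object] + [LocalView SecureAgent SafeActor SafeProxy object] + [SafeActor object] + [LocalView SafeActor]
  take RemoteProxy:  [RemoteProxy SafeActor FancyActor SafeProxy object] + [LocalView SecureAgent SafeActor SafeProxy object] + [SafeActor object] + [LocalView SafeActor]
  take LocalView:  [SafeActor FancyActor SafeProxy object] + [LocalView SecureAgent SafeActor SafeProxy object] + [SafeActor object] + [LocalView SafeActor]
  take SecureAgent:  [SafeActor FancyActor SafeProxy object] + [SecureAgent SafeActor SafeProxy object] + [SafeActor object] + [SafeActor]
  take SafeActor:  [SafeActor FancyActor SafeProxy object] + [SafeActor SafeProxy object] + [SafeActor object] + [SafeActor]
  take FancyActor:  [FancyActor SafeProxy object] + [SafeProxy object] + [object]
  take SafeProxy:  [SafeProxy object] + [SafeProxy object] + [object]
  take object:  [object] + [object] + [object]
MRO: SecureStore FastStore AbstractTask RemoteProxy LocalView SecureAgent SafeActor FancyActor SafeProxy object
SecureAgent is at position 5; next is SafeActor.

SafeActor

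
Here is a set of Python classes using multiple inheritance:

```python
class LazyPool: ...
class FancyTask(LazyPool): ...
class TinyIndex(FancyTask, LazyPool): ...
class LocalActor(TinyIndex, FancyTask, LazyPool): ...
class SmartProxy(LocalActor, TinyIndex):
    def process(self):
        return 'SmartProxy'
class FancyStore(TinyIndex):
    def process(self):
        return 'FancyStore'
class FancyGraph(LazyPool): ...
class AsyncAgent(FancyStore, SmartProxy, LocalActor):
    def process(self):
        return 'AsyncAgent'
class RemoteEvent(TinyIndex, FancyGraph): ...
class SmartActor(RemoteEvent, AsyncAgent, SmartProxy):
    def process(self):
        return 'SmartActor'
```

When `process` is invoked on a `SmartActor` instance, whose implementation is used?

SmartActor

L[SmartActor] = SmartActor + merge(L[RemoteEvent], L[AsyncAgent], L[SmartProxy], [RemoteEvent AsyncAgent SmartProxy])
  take RemoteEvent:  [RemoteEvent TinyIndex FancyTask FancyGraph LazyPool object] + [AsyncAgent FancyStore SmartProxy LocalActor TinyIndex FancyTask LazyPool object] + [SmartProxy LocalActor TinyIndex FancyTask LazyPool object] + [RemoteEvent AsyncAgent SmartProxy]
  take AsyncAgent:  [TinyIndex FancyTask FancyGraph LazyPool object] + [AsyncAgent FancyStore SmartProxy LocalActor TinyIndex FancyTask LazyPool object] + [SmartProxy LocalActor TinyIndex FancyTask LazyPool object] + [AsyncAgent SmartProxy]
  take FancyStore:  [TinyIndex FancyTask FancyGraph LazyPool object] + [FancyStore SmartProxy LocalActor TinyIndex FancyTask LazyPool object] + [SmartProxy LocalActor TinyIndex FancyTask LazyPool object] + [SmartProxy]
  take SmartProxy:  [TinyIndex FancyTask FancyGraph LazyPool object] + [SmartProxy LocalActor TinyIndex FancyTask LazyPool object] + [SmartProxy LocalActor TinyIndex FancyTask LazyPool object] + [SmartProxy]
  take LocalActor:  [TinyIndex FancyTask FancyGraph LazyPool object] + [LocalActor TinyIndex FancyTask LazyPool object] + [LocalActor TinyIndex FancyTask LazyPool object]
  take TinyIndex:  [TinyIndex FancyTask FancyGraph LazyPool object] + [TinyIndex FancyTask LazyPool object] + [TinyIndex FancyTask LazyPool object]
  take FancyTask:  [FancyTask FancyGraph LazyPool object] + [FancyTask LazyPool object] + [FancyTask LazyPool object]
  take FancyGraph:  [FancyGraph LazyPool object] + [LazyPool object] + [LazyPool object]
  take LazyPool:  [LazyPool object] + [LazyPool object] + [LazyPool object]
  take object:  [object] + [object] + [object]
MRO: SmartActor RemoteEvent AsyncAgent FancyStore SmartProxy LocalActor TinyIndex FancyTask FancyGraph LazyPool object
process is defined in: AsyncAgent, FancyStore, SmartActor, SmartProxy. First along the MRO is SmartActor.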